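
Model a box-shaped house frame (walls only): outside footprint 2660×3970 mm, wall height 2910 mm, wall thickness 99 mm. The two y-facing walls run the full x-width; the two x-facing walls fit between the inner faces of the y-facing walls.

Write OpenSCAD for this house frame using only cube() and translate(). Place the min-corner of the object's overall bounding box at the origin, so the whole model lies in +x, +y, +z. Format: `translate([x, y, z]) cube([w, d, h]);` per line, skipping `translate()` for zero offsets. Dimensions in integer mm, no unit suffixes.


cube([2660, 99, 2910]);
translate([0, 3871, 0]) cube([2660, 99, 2910]);
translate([0, 99, 0]) cube([99, 3772, 2910]);
translate([2561, 99, 0]) cube([99, 3772, 2910]);


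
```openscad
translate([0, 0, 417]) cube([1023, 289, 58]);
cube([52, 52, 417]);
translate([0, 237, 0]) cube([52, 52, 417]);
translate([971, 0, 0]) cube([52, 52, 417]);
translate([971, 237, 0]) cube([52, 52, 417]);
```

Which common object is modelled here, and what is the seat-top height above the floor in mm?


A bench. The seat-top height is 475 mm.

A long slab on four corner posts — a bench. The slab sits at z = 417 with thickness 58, so the top is 417 + 58 = 475 mm.


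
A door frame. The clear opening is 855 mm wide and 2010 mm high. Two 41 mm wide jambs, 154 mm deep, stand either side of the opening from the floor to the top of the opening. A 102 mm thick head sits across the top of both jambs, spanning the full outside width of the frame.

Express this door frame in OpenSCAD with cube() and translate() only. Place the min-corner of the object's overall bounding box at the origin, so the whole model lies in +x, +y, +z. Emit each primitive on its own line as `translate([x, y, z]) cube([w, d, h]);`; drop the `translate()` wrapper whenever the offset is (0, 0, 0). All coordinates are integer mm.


cube([41, 154, 2010]);
translate([896, 0, 0]) cube([41, 154, 2010]);
translate([0, 0, 2010]) cube([937, 154, 102]);


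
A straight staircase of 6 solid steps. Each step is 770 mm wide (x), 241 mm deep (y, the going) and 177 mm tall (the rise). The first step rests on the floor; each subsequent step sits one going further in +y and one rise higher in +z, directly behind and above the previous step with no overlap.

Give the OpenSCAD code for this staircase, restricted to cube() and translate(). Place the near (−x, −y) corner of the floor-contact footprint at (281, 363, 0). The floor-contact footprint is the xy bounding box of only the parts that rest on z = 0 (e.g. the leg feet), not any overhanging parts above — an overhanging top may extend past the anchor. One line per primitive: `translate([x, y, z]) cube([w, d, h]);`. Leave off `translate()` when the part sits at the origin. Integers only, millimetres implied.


translate([281, 363, 0]) cube([770, 241, 177]);
translate([281, 604, 177]) cube([770, 241, 177]);
translate([281, 845, 354]) cube([770, 241, 177]);
translate([281, 1086, 531]) cube([770, 241, 177]);
translate([281, 1327, 708]) cube([770, 241, 177]);
translate([281, 1568, 885]) cube([770, 241, 177]);


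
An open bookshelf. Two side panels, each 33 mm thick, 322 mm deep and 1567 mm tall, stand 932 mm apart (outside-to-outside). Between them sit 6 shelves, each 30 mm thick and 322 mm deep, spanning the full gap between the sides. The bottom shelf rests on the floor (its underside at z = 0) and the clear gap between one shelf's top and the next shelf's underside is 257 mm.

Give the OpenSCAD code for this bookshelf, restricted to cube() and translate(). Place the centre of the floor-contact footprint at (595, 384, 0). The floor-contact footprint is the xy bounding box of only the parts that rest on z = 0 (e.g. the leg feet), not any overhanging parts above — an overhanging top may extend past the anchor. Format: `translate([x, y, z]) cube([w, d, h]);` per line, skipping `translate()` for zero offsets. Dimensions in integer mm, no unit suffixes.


translate([129, 223, 0]) cube([33, 322, 1567]);
translate([1028, 223, 0]) cube([33, 322, 1567]);
translate([162, 223, 0]) cube([866, 322, 30]);
translate([162, 223, 287]) cube([866, 322, 30]);
translate([162, 223, 574]) cube([866, 322, 30]);
translate([162, 223, 861]) cube([866, 322, 30]);
translate([162, 223, 1148]) cube([866, 322, 30]);
translate([162, 223, 1435]) cube([866, 322, 30]);


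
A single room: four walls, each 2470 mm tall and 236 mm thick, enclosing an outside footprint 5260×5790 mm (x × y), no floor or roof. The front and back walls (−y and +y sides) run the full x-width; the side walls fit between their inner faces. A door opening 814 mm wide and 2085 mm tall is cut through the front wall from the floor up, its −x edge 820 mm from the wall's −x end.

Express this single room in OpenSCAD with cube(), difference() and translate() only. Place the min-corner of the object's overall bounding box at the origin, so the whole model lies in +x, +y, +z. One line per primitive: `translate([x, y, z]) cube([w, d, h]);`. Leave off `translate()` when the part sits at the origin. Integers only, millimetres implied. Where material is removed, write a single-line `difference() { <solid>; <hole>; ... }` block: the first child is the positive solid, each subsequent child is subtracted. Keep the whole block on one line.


difference() { cube([5260, 236, 2470]); translate([820, 0, 0]) cube([814, 236, 2085]); }
translate([0, 5554, 0]) cube([5260, 236, 2470]);
translate([0, 236, 0]) cube([236, 5318, 2470]);
translate([5024, 236, 0]) cube([236, 5318, 2470]);


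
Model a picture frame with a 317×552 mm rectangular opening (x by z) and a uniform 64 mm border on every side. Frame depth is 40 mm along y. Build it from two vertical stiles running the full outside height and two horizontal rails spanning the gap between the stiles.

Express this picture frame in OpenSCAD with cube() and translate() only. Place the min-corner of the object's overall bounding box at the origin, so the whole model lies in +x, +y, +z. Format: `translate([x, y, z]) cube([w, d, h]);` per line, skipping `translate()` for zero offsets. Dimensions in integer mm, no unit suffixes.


cube([64, 40, 680]);
translate([381, 0, 0]) cube([64, 40, 680]);
translate([64, 0, 0]) cube([317, 40, 64]);
translate([64, 0, 616]) cube([317, 40, 64]);


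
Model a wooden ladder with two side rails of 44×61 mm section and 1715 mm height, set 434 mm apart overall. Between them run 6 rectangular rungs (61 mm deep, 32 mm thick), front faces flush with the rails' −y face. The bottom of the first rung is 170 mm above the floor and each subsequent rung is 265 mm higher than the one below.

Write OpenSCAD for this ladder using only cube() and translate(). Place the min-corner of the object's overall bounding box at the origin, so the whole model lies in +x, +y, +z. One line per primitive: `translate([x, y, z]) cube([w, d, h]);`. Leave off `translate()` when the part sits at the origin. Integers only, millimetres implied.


cube([44, 61, 1715]);
translate([390, 0, 0]) cube([44, 61, 1715]);
translate([44, 0, 170]) cube([346, 61, 32]);
translate([44, 0, 435]) cube([346, 61, 32]);
translate([44, 0, 700]) cube([346, 61, 32]);
translate([44, 0, 965]) cube([346, 61, 32]);
translate([44, 0, 1230]) cube([346, 61, 32]);
translate([44, 0, 1495]) cube([346, 61, 32]);


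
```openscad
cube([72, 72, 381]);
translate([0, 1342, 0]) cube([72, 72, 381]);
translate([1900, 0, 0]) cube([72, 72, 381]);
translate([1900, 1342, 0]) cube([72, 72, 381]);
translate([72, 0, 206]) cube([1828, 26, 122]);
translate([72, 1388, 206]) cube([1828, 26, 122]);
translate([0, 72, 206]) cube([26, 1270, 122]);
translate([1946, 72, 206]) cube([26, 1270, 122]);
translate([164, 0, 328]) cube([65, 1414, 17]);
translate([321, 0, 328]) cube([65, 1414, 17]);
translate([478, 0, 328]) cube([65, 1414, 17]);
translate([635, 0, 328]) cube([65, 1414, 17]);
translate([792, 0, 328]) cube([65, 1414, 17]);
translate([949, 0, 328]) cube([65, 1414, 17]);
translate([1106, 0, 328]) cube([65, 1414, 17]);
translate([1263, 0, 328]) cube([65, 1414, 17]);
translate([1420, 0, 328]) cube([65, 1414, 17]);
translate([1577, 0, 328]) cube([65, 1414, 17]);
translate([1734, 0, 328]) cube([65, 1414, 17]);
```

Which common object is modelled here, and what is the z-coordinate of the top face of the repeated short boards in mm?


A bed frame. The slat-top height is 345 mm.

Four posts, four rails, and a row of slats — a bed frame. Slats sit on the rails at z = 206 + 122 = 328; with slat thickness 17, the top is 345 mm.


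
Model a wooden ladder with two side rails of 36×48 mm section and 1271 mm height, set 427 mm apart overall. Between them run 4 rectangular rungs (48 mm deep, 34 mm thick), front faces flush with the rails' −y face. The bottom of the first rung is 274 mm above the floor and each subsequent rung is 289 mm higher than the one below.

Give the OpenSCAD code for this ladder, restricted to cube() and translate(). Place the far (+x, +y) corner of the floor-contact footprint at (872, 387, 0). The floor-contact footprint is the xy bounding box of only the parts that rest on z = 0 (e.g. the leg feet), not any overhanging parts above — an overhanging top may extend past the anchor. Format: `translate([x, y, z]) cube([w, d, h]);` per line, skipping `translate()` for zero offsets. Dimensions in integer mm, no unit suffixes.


translate([445, 339, 0]) cube([36, 48, 1271]);
translate([836, 339, 0]) cube([36, 48, 1271]);
translate([481, 339, 274]) cube([355, 48, 34]);
translate([481, 339, 563]) cube([355, 48, 34]);
translate([481, 339, 852]) cube([355, 48, 34]);
translate([481, 339, 1141]) cube([355, 48, 34]);


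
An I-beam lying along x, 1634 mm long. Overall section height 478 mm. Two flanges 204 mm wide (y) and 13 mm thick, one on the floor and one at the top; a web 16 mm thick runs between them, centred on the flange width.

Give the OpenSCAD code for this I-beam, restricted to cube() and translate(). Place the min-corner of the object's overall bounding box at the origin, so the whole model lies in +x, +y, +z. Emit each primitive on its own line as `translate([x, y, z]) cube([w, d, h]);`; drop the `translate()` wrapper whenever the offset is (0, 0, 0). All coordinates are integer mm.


cube([1634, 204, 13]);
translate([0, 94, 13]) cube([1634, 16, 452]);
translate([0, 0, 465]) cube([1634, 204, 13]);


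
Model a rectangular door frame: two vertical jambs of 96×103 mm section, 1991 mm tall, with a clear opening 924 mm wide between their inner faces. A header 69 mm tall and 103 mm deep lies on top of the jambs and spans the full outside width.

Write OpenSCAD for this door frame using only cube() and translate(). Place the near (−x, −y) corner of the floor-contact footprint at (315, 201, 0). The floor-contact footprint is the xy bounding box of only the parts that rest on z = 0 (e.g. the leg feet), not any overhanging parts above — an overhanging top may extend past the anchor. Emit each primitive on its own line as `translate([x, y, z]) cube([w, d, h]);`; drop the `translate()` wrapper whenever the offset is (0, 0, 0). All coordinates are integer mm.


translate([315, 201, 0]) cube([96, 103, 1991]);
translate([1335, 201, 0]) cube([96, 103, 1991]);
translate([315, 201, 1991]) cube([1116, 103, 69]);


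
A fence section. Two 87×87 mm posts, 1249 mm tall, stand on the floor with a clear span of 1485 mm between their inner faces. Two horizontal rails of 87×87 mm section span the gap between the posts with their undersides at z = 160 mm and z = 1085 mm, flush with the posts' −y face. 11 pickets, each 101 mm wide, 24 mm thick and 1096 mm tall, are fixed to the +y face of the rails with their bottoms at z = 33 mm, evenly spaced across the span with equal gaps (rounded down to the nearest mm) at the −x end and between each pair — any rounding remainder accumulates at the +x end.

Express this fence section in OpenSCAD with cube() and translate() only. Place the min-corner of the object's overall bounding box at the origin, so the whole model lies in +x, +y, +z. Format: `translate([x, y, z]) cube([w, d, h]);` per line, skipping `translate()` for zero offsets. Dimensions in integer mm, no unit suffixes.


cube([87, 87, 1249]);
translate([1572, 0, 0]) cube([87, 87, 1249]);
translate([87, 0, 160]) cube([1485, 87, 87]);
translate([87, 0, 1085]) cube([1485, 87, 87]);
translate([118, 87, 33]) cube([101, 24, 1096]);
translate([250, 87, 33]) cube([101, 24, 1096]);
translate([382, 87, 33]) cube([101, 24, 1096]);
translate([514, 87, 33]) cube([101, 24, 1096]);
translate([646, 87, 33]) cube([101, 24, 1096]);
translate([778, 87, 33]) cube([101, 24, 1096]);
translate([910, 87, 33]) cube([101, 24, 1096]);
translate([1042, 87, 33]) cube([101, 24, 1096]);
translate([1174, 87, 33]) cube([101, 24, 1096]);
translate([1306, 87, 33]) cube([101, 24, 1096]);
translate([1438, 87, 33]) cube([101, 24, 1096]);


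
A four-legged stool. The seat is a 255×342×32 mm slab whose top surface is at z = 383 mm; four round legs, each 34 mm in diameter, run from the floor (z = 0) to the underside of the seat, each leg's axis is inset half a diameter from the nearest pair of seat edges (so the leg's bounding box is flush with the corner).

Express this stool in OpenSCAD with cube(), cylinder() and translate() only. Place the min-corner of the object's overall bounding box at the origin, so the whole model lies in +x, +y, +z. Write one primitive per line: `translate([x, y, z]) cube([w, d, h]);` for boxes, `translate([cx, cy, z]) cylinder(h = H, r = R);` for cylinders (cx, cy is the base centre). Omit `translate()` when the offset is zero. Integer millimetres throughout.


// leg_h = 383 - 32 = 351
translate([0, 0, 351]) cube([255, 342, 32]);
translate([17, 17, 0]) cylinder(h = 351, r = 17);
translate([238, 17, 0]) cylinder(h = 351, r = 17);
translate([17, 325, 0]) cylinder(h = 351, r = 17);
translate([238, 325, 0]) cylinder(h = 351, r = 17);


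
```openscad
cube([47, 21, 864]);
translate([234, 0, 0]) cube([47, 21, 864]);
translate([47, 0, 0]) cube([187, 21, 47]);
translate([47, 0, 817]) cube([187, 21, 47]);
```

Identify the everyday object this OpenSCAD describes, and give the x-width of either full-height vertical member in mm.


A picture frame. The border width is 47 mm.

Four thin pieces enclosing a rectangular opening — a picture frame. The two full-height stiles are 864 mm tall; the top rail sits at z = 817 and is 47 mm tall, so the border above the opening is 864 − 817 = 47 mm, matching the stile x-width.


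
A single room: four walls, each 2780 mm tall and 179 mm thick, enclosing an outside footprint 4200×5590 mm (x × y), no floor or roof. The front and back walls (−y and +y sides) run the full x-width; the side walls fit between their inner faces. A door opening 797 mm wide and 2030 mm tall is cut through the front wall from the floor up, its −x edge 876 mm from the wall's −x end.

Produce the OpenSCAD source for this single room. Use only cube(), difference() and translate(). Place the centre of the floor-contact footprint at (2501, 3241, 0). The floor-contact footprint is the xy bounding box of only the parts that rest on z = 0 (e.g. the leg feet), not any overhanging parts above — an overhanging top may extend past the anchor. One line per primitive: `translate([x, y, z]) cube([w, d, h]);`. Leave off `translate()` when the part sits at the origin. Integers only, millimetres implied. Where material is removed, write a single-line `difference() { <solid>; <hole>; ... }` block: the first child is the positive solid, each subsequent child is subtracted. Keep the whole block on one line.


difference() { translate([401, 446, 0]) cube([4200, 179, 2780]); translate([1277, 446, 0]) cube([797, 179, 2030]); }
translate([401, 5857, 0]) cube([4200, 179, 2780]);
translate([401, 625, 0]) cube([179, 5232, 2780]);
translate([4422, 625, 0]) cube([179, 5232, 2780]);


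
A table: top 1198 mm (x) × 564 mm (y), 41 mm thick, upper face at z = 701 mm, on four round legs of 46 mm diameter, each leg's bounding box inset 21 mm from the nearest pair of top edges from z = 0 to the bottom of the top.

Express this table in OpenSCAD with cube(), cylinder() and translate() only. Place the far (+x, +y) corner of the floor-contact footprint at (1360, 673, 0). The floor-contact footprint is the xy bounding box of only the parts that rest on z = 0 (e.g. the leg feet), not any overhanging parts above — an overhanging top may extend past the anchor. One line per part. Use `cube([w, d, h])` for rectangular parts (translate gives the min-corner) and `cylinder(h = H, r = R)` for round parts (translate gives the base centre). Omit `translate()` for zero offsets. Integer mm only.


translate([183, 130, 660]) cube([1198, 564, 41]);
translate([227, 174, 0]) cylinder(h = 660, r = 23);
translate([1337, 174, 0]) cylinder(h = 660, r = 23);
translate([227, 650, 0]) cylinder(h = 660, r = 23);
translate([1337, 650, 0]) cylinder(h = 660, r = 23);


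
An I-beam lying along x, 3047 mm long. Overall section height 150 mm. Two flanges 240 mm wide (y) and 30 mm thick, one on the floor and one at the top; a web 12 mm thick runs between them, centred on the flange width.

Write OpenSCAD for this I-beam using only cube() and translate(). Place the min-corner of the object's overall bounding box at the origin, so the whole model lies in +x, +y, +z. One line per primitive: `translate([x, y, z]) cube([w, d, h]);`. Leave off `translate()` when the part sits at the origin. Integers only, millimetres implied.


cube([3047, 240, 30]);
translate([0, 114, 30]) cube([3047, 12, 90]);
translate([0, 0, 120]) cube([3047, 240, 30]);


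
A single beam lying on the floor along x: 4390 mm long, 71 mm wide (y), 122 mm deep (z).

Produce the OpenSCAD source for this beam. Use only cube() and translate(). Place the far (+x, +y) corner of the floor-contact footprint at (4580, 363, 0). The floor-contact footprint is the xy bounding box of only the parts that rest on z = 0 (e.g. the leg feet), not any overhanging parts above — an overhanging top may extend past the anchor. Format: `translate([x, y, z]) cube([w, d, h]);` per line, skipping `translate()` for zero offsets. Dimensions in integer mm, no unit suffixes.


translate([190, 292, 0]) cube([4390, 71, 122]);


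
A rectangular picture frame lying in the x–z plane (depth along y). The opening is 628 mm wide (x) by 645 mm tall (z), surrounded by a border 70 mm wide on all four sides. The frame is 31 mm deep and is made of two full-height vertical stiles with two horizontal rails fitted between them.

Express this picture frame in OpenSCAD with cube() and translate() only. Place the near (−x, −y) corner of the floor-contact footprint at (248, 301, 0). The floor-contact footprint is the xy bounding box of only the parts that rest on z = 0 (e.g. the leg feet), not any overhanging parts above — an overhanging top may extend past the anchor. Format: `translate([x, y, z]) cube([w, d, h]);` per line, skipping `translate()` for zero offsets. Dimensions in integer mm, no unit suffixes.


translate([248, 301, 0]) cube([70, 31, 785]);
translate([946, 301, 0]) cube([70, 31, 785]);
translate([318, 301, 0]) cube([628, 31, 70]);
translate([318, 301, 715]) cube([628, 31, 70]);


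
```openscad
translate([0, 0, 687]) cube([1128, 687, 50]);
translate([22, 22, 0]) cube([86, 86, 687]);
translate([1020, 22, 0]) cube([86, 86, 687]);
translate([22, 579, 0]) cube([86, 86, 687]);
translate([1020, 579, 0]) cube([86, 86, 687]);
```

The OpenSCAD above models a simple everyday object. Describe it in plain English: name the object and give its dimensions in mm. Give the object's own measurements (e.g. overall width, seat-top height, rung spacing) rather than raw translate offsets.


A table: top 1128 mm (x) × 687 mm (y), 50 mm thick, upper face at z = 737 mm, on four 86×86 mm square legs, each inset 22 mm from the nearest pair of top edges from z = 0 to the bottom of the top.


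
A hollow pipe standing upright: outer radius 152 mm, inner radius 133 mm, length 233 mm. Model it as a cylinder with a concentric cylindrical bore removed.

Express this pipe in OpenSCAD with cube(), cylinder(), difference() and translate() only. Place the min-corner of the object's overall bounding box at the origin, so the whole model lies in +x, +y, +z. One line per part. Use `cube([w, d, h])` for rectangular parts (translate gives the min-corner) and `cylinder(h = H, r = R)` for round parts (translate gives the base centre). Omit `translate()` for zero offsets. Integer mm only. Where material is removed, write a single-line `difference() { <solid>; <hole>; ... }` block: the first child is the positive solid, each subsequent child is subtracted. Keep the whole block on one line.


difference() { translate([152, 152, 0]) cylinder(h = 233, r = 152); translate([152, 152, 0]) cylinder(h = 233, r = 133); }


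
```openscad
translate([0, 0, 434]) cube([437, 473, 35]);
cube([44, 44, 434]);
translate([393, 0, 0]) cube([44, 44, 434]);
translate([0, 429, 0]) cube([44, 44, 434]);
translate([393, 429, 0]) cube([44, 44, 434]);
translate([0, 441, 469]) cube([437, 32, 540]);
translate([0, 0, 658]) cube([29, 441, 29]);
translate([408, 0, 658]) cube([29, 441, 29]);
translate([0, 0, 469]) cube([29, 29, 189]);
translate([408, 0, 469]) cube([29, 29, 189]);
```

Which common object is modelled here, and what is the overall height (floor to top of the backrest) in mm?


A chair. The overall height is 1009 mm.

A slab on four corner posts with a tall panel at the back — a chair. The seat slab sits at z = 434 with thickness 35, and the 540 mm backrest starts at the seat top, so the overall height is 434 + 35 + 540 = 1009 mm.


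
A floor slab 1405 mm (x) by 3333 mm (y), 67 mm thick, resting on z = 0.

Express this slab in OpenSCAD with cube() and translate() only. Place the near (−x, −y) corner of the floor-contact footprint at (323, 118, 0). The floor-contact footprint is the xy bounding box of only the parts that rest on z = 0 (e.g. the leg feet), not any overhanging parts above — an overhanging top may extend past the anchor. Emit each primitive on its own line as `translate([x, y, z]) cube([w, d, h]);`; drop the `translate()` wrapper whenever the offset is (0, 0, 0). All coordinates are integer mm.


translate([323, 118, 0]) cube([1405, 3333, 67]);


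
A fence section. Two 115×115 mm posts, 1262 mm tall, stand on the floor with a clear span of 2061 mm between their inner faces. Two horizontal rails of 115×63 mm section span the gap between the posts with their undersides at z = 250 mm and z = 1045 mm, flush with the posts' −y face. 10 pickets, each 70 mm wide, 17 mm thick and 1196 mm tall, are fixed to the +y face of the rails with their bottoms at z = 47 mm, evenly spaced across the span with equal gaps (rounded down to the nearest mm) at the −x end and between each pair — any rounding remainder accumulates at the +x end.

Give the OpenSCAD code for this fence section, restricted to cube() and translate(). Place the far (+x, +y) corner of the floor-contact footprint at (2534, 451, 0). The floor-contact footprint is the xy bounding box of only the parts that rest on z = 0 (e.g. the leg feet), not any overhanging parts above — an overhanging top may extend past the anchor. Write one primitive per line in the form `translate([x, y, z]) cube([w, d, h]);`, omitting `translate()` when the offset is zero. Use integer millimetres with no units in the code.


translate([243, 336, 0]) cube([115, 115, 1262]);
translate([2419, 336, 0]) cube([115, 115, 1262]);
translate([358, 336, 250]) cube([2061, 115, 63]);
translate([358, 336, 1045]) cube([2061, 115, 63]);
translate([481, 451, 47]) cube([70, 17, 1196]);
translate([674, 451, 47]) cube([70, 17, 1196]);
translate([867, 451, 47]) cube([70, 17, 1196]);
translate([1060, 451, 47]) cube([70, 17, 1196]);
translate([1253, 451, 47]) cube([70, 17, 1196]);
translate([1446, 451, 47]) cube([70, 17, 1196]);
translate([1639, 451, 47]) cube([70, 17, 1196]);
translate([1832, 451, 47]) cube([70, 17, 1196]);
translate([2025, 451, 47]) cube([70, 17, 1196]);
translate([2218, 451, 47]) cube([70, 17, 1196]);


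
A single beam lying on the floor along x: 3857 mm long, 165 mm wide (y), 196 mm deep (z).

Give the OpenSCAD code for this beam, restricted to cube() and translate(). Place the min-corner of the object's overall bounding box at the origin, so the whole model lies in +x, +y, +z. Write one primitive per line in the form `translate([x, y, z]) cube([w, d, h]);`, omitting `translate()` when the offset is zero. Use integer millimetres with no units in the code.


cube([3857, 165, 196]);


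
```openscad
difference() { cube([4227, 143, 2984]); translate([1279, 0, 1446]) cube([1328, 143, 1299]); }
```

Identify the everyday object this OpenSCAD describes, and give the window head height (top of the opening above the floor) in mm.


A wall with a window opening. The window head height is 2745 mm.

A wall with a rectangular opening subtracted — a window. Sill at z = 1446, opening 1299 mm tall, so the head is at 1446 + 1299 = 2745 mm.


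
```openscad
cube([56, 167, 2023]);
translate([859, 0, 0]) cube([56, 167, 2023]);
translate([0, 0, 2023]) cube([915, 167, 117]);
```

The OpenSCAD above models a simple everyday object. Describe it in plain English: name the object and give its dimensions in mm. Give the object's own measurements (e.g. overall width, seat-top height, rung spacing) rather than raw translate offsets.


A door frame. The clear opening is 803 mm wide and 2023 mm high. Two 56 mm wide jambs, 167 mm deep, stand either side of the opening from the floor to the top of the opening. A 117 mm thick head sits across the top of both jambs, spanning the full outside width of the frame.


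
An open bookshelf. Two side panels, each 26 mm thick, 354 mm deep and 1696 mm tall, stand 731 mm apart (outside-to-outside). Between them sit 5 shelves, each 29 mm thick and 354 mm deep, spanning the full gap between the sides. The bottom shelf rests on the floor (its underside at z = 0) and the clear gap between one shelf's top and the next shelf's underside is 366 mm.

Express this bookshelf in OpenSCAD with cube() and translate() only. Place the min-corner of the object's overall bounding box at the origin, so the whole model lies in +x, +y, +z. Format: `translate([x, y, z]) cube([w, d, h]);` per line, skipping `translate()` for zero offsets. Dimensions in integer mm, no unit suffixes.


cube([26, 354, 1696]);
translate([705, 0, 0]) cube([26, 354, 1696]);
translate([26, 0, 0]) cube([679, 354, 29]);
translate([26, 0, 395]) cube([679, 354, 29]);
translate([26, 0, 790]) cube([679, 354, 29]);
translate([26, 0, 1185]) cube([679, 354, 29]);
translate([26, 0, 1580]) cube([679, 354, 29]);


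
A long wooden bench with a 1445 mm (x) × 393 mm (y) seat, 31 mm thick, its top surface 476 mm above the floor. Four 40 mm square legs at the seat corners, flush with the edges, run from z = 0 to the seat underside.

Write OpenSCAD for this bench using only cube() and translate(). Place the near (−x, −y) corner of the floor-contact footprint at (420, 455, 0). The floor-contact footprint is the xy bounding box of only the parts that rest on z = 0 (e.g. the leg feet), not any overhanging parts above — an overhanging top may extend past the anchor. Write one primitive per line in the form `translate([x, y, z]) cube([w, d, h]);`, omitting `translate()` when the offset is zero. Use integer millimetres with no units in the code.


// leg_h = 476 − 31 = 445
translate([420, 455, 445]) cube([1445, 393, 31]);
translate([420, 455, 0]) cube([40, 40, 445]);
translate([420, 808, 0]) cube([40, 40, 445]);
translate([1825, 455, 0]) cube([40, 40, 445]);
translate([1825, 808, 0]) cube([40, 40, 445]);


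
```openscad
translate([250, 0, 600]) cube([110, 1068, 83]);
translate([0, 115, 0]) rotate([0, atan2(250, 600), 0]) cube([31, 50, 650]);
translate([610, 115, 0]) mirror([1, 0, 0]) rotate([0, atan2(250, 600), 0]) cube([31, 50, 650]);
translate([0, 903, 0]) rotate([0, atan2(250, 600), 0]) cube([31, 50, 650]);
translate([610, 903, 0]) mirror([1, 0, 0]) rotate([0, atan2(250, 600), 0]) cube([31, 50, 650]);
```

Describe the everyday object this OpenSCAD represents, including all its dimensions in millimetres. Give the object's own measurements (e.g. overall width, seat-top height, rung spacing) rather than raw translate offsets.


A sawhorse. A 110×1068×83 mm beam (x, y, z) sits on two A-frame leg pairs. Each pair is two raked legs of 31×50 mm section (50 mm along y) splaying symmetrically in x. Each leg rises 600 mm vertically over 250 mm of horizontal reach and is 650 mm long along its own axis. Every leg's outer bottom edge rests on the floor and its outer top edge meets a bottom edge of the beam — the left legs (tilting toward +x) meet the beam's −x bottom edge, the right legs (their mirror images, tilting toward −x) meet its +x bottom edge — so the leg tops tuck under the beam, the beam's underside is 600 mm above the floor, and the feet are 610 mm apart outside-to-outside with the beam centred between them. The two leg pairs are set in 115 mm from either end of the beam.


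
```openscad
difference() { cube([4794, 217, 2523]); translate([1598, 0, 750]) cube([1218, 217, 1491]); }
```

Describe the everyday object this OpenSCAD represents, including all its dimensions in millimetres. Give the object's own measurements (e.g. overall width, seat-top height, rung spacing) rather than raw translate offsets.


A wall 4794 mm long (x), 217 mm thick (y), 2523 mm tall, with a rectangular window opening cut through it. The opening is 1218 mm wide and 1491 mm tall; its sill is at z = 750 mm and its near (−x) edge is 1598 mm from the wall's −x end. The opening passes through the full wall thickness.


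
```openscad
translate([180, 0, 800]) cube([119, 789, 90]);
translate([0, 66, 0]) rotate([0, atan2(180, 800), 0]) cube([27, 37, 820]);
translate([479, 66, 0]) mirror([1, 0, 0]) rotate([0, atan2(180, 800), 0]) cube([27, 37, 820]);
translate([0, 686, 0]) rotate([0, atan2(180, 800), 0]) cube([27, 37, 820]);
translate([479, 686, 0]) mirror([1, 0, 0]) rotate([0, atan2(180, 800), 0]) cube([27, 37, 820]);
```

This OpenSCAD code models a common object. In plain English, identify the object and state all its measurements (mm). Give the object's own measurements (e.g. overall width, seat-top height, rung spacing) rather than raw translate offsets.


A sawhorse. A 119×789×90 mm beam (x, y, z) sits on two A-frame leg pairs. Each pair is two raked legs of 27×37 mm section (37 mm along y) splaying symmetrically in x. Each leg rises 800 mm vertically over 180 mm of horizontal reach and is 820 mm long along its own axis. Every leg's outer bottom edge rests on the floor and its outer top edge meets a bottom edge of the beam — the left legs (tilting toward +x) meet the beam's −x bottom edge, the right legs (their mirror images, tilting toward −x) meet its +x bottom edge — so the leg tops tuck under the beam, the beam's underside is 800 mm above the floor, and the feet are 479 mm apart outside-to-outside with the beam centred between them. The two leg pairs are set in 66 mm from either end of the beam.


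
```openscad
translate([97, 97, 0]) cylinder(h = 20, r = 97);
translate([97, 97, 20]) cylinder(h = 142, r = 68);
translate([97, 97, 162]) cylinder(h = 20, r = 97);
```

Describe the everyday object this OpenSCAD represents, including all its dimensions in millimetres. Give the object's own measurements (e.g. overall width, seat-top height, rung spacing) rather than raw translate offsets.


A spool: two coaxial disc flanges of radius 97 mm and thickness 20 mm, joined by a core cylinder of radius 68 mm and height 142 mm. The lower flange rests on z = 0 and the three cylinders share a vertical axis.


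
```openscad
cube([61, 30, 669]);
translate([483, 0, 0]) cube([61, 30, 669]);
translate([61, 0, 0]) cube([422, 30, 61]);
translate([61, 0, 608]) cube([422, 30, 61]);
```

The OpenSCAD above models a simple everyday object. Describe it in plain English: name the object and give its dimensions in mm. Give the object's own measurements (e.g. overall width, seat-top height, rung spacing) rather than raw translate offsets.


A rectangular picture frame lying in the x–z plane (depth along y). The opening is 422 mm wide (x) by 547 mm tall (z), surrounded by a border 61 mm wide on all four sides. The frame is 30 mm deep and is made of two full-height vertical stiles with two horizontal rails fitted between them.


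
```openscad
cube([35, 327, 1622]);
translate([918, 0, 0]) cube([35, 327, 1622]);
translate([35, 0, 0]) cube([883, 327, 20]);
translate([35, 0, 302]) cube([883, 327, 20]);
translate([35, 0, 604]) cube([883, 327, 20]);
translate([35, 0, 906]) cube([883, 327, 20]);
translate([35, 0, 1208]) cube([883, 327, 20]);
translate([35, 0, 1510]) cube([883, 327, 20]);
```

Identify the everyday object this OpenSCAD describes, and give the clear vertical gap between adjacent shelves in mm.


A bookshelf. The clear shelf gap is 282 mm.

Two tall side panels with 6 horizontal boards between them — a bookshelf. The first two shelf undersides are at z = 0 and z = 302; with shelf thickness 20, the clear gap is 302 − 0 − 20 = 282 mm.


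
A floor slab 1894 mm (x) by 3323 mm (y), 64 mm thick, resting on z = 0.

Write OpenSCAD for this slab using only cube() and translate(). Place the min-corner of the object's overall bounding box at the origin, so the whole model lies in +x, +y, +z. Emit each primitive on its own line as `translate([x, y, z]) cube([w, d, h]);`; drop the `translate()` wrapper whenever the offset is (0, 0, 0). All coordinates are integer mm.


cube([1894, 3323, 64]);


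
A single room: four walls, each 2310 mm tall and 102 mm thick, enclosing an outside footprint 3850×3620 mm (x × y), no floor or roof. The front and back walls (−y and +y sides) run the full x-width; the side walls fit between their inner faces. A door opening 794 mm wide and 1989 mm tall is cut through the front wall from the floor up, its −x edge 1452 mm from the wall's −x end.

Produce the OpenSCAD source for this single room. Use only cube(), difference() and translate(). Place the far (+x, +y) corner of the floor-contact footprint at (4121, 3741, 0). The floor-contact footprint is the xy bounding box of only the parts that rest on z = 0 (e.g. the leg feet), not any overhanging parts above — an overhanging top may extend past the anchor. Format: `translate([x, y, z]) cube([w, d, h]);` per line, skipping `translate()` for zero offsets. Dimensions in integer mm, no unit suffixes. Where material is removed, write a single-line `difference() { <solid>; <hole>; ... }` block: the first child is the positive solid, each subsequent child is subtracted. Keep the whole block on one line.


difference() { translate([271, 121, 0]) cube([3850, 102, 2310]); translate([1723, 121, 0]) cube([794, 102, 1989]); }
translate([271, 3639, 0]) cube([3850, 102, 2310]);
translate([271, 223, 0]) cube([102, 3416, 2310]);
translate([4019, 223, 0]) cube([102, 3416, 2310]);


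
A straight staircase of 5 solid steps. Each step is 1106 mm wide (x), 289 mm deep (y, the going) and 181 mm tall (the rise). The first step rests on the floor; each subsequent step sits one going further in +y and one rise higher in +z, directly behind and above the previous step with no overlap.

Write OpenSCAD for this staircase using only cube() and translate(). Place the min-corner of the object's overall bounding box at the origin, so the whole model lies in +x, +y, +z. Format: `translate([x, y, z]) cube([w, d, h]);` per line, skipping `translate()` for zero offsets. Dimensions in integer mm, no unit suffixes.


cube([1106, 289, 181]);
translate([0, 289, 181]) cube([1106, 289, 181]);
translate([0, 578, 362]) cube([1106, 289, 181]);
translate([0, 867, 543]) cube([1106, 289, 181]);
translate([0, 1156, 724]) cube([1106, 289, 181]);


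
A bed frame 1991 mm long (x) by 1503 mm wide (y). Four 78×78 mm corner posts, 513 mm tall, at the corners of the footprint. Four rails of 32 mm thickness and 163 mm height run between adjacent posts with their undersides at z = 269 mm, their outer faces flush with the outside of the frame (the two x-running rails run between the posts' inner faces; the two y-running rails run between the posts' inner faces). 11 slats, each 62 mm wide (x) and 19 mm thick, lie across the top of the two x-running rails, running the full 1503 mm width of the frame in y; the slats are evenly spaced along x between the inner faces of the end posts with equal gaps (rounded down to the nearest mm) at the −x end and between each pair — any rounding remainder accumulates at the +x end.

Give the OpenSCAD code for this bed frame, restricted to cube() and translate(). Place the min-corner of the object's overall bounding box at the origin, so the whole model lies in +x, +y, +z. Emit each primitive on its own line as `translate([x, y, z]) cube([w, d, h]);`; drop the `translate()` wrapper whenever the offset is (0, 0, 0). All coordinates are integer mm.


cube([78, 78, 513]);
translate([0, 1425, 0]) cube([78, 78, 513]);
translate([1913, 0, 0]) cube([78, 78, 513]);
translate([1913, 1425, 0]) cube([78, 78, 513]);
translate([78, 0, 269]) cube([1835, 32, 163]);
translate([78, 1471, 269]) cube([1835, 32, 163]);
translate([0, 78, 269]) cube([32, 1347, 163]);
translate([1959, 78, 269]) cube([32, 1347, 163]);
translate([174, 0, 432]) cube([62, 1503, 19]);
translate([332, 0, 432]) cube([62, 1503, 19]);
translate([490, 0, 432]) cube([62, 1503, 19]);
translate([648, 0, 432]) cube([62, 1503, 19]);
translate([806, 0, 432]) cube([62, 1503, 19]);
translate([964, 0, 432]) cube([62, 1503, 19]);
translate([1122, 0, 432]) cube([62, 1503, 19]);
translate([1280, 0, 432]) cube([62, 1503, 19]);
translate([1438, 0, 432]) cube([62, 1503, 19]);
translate([1596, 0, 432]) cube([62, 1503, 19]);
translate([1754, 0, 432]) cube([62, 1503, 19]);


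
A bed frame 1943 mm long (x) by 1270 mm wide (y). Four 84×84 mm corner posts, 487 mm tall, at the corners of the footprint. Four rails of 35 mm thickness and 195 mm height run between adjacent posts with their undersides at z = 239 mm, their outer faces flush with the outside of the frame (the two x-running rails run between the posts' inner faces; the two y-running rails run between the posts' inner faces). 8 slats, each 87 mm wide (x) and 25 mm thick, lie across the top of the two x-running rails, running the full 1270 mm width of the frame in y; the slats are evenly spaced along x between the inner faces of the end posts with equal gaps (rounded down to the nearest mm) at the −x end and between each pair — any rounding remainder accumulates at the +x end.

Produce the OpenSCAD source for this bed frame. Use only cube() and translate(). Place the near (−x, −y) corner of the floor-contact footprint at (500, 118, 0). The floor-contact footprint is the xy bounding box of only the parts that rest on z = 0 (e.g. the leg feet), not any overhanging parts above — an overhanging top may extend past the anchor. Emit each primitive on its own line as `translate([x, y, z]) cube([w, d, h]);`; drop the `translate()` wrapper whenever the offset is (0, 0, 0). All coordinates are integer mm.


translate([500, 118, 0]) cube([84, 84, 487]);
translate([500, 1304, 0]) cube([84, 84, 487]);
translate([2359, 118, 0]) cube([84, 84, 487]);
translate([2359, 1304, 0]) cube([84, 84, 487]);
translate([584, 118, 239]) cube([1775, 35, 195]);
translate([584, 1353, 239]) cube([1775, 35, 195]);
translate([500, 202, 239]) cube([35, 1102, 195]);
translate([2408, 202, 239]) cube([35, 1102, 195]);
translate([703, 118, 434]) cube([87, 1270, 25]);
translate([909, 118, 434]) cube([87, 1270, 25]);
translate([1115, 118, 434]) cube([87, 1270, 25]);
translate([1321, 118, 434]) cube([87, 1270, 25]);
translate([1527, 118, 434]) cube([87, 1270, 25]);
translate([1733, 118, 434]) cube([87, 1270, 25]);
translate([1939, 118, 434]) cube([87, 1270, 25]);
translate([2145, 118, 434]) cube([87, 1270, 25]);


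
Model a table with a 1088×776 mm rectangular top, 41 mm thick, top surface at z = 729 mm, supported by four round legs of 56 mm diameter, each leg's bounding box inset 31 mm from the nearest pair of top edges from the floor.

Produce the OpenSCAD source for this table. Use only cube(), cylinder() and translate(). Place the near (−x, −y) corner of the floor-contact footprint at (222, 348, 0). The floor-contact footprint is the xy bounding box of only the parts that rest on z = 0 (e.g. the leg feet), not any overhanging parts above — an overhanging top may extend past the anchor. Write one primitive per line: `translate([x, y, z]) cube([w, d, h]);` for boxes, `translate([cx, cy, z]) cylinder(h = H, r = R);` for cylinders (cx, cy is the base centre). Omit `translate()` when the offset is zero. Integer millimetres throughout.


translate([191, 317, 688]) cube([1088, 776, 41]);
translate([250, 376, 0]) cylinder(h = 688, r = 28);
translate([1220, 376, 0]) cylinder(h = 688, r = 28);
translate([250, 1034, 0]) cylinder(h = 688, r = 28);
translate([1220, 1034, 0]) cylinder(h = 688, r = 28);
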